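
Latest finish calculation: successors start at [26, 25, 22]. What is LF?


LF = min of all successor start times
Successors start at: [26, 25, 22]
LF = min(26, 25, 22)
= 22


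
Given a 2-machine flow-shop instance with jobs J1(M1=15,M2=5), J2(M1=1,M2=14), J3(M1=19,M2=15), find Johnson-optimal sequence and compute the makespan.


Johnson's rule:
Group 1 (M1≤M2, sort by M1): ['J2']
Group 2 (M1>M2, sort desc M2): ['J3', 'J1']
Sequence: J2 → J3 → J1
Makespan calculation:
  J2: M1 done=1, M2 done=15
  J3: M1 done=20, M2 done=35
  J1: M1 done=35, M2 done=40
= Sequence: J2 → J3 → J1, Makespan: 40


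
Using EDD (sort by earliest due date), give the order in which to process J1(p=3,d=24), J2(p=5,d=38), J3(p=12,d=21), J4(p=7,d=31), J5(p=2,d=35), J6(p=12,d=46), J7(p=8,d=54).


EDD: sort by earliest due date
  J3: d=21, p=12
  J1: d=24, p=3
  J4: d=31, p=7
  J5: d=35, p=2
  J2: d=38, p=5
  J6: d=46, p=12
  J7: d=54, p=8
Order: J3 → J1 → J4 → J5 → J2 → J6 → J7


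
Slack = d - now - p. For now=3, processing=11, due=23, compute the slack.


Slack = due - current_time - processing
= 23 - 3 - 11
= 9


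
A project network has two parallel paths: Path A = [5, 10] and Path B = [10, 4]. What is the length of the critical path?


Path A: 5 + 10 = 15
Path B: 10 + 4 = 14
Critical path = longest = max(15, 14)
= 15 (Path A)


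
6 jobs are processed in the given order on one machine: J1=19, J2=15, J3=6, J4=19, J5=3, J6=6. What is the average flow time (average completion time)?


Completion times:
  J1: completes at 19
  J2: completes at 34
  J3: completes at 40
  J4: completes at 59
  J5: completes at 62
  J6: completes at 68
Sum = 282
Average = 282/6
= 47.00


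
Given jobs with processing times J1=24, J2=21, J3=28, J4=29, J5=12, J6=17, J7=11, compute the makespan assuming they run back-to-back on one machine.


Sequential makespan: sum all processing times
= 24 + 21 + 28 + 29 + 12 + 17 + 11
= 142 time units


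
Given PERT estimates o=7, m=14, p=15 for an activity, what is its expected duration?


te = (o + 4m + p) / 6
= (7 + 4×14 + 15) / 6
= (7 + 56 + 15) / 6
= 78 / 6
= 13.00


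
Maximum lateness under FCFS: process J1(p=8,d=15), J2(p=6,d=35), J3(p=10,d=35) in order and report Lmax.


Lateness per job (L = C - d):
  J1: C=8, d=15, L=-7
  J2: C=14, d=35, L=-21
  J3: C=24, d=35, L=-11
Lmax = max(-7, -21, -11)
= -7


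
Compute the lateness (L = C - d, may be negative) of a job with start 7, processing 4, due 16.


Completion = 7 + 4 = 11
Lateness = C - d = 11 - 16
= -5


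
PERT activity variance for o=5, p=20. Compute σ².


σ² = ((p - o) / 6)² = (p - o)² / 36
= (20 - 5)² / 36
= 15² / 36
= 225 / 36
= 6.2500


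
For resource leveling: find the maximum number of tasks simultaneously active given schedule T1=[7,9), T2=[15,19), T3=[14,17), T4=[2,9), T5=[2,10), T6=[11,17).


Check each time point for overlaps:
  t=7: 3 tasks active (T1, T4, T5)
Max concurrent = 3


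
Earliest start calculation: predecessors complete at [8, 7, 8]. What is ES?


ES = max of all predecessor completion times
Predecessors: [8, 7, 8]
ES = max(8, 7, 8)
= 8


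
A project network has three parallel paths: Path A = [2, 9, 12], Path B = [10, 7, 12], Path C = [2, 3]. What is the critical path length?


Path A: 2 + 9 + 12 = 23
Path B: 10 + 7 + 12 = 29
Path C: 2 + 3 = 5
Critical path = longest = max(23, 29, 5)
= 29 (Path B)


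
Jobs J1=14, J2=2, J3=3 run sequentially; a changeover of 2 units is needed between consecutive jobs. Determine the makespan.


Makespan = Σ processing + (n-1) × setup
= (14 + 2 + 3) + (3-1)×2
= 19 + 4
= 23 time units


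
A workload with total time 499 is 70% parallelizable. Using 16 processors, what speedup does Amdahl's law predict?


Amdahl's law: T_p = T × ((1-p) + p/N)
= 499 × ((1-0.7) + 0.7/16)
= 499 × (0.30 + 0.0437)
= 499 × 0.3438
= 171.53
Speedup = 499/171.53
= 2.91×


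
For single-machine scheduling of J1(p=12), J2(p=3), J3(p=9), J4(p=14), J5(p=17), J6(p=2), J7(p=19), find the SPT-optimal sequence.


SPT: sort by shortest processing time
  J6: p=2
  J2: p=3
  J3: p=9
  J1: p=12
  J4: p=14
  J5: p=17
  J7: p=19
Order: J6 → J2 → J3 → J1 → J4 → J5 → J7


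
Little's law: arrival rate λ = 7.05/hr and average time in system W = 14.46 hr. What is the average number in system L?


Little's law: L = λ × W
= 7.05 × 14.46
= 101.94


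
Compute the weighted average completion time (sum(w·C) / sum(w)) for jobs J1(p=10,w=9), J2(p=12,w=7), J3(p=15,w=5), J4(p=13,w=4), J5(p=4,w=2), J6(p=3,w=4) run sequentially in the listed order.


Completion times:
  J1: C=10, w×C=9×10=90
  J2: C=22, w×C=7×22=154
  J3: C=37, w×C=5×37=185
  J4: C=50, w×C=4×50=200
  J5: C=54, w×C=2×54=108
  J6: C=57, w×C=4×57=228
Sum w×C = 965
Sum w = 31
Weighted avg = 965/31
= 31.13


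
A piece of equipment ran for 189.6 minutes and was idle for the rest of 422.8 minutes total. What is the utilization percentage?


Utilization = busy / total × 100
= 189.6 / 422.8 × 100
= 44.8%


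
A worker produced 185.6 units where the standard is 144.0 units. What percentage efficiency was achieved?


Efficiency = (actual / standard) × 100
= (185.6 / 144.0) × 100
= 128.9%


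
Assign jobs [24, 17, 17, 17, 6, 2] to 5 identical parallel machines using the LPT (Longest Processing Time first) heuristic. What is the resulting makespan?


Jobs (LPT sorted): [24, 17, 17, 17, 6, 2]
Machines: 5
  J=24 → Machine 1 (load: 0+24=24)
  J=17 → Machine 2 (load: 0+17=17)
  J=17 → Machine 3 (load: 0+17=17)
  J=17 → Machine 4 (load: 0+17=17)
  J=6 → Machine 5 (load: 0+6=6)
  J=2 → Machine 5 (load: 6+2=8)
Machine loads: [24, 17, 17, 17, 8]
Makespan = max = 24 time units


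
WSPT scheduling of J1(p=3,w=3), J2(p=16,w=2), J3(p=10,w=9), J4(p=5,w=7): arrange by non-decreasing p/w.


WSPT (Smith's rule): sort by p/w ascending
  J4: p/w = 5/7 = 0.714
  J1: p/w = 3/3 = 1.000
  J3: p/w = 10/9 = 1.111
  J2: p/w = 16/2 = 8.000
Order: J4 → J1 → J3 → J2


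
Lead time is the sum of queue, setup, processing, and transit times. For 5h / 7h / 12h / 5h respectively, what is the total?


Lead time = queue + setup + processing + transit
= 5 + 7 + 12 + 5
= 29 hours


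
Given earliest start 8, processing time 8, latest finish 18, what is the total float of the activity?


EF = ES + duration = 8 + 8 = 16
LS = LF - duration = 18 - 8 = 10
Total Float = LF - EF = 18 - 16
(or LS - ES = 10 - 8)
= 2


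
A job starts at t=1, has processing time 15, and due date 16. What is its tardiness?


Completion = start + processing = 1 + 15 = 16
Tardiness = max(0, C - d) = max(0, 16 - 16)
= max(0, 0)
= 0


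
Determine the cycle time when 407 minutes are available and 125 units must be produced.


Cycle time = available time / demand
= 407 / 125
= 3.26 min/unit


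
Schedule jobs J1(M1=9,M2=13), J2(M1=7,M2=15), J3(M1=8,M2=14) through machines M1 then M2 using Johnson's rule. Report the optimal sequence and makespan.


Johnson's rule:
Group 1 (M1≤M2, sort by M1): ['J2', 'J3', 'J1']
Group 2 (M1>M2, sort desc M2): []
Sequence: J2 → J3 → J1
Makespan calculation:
  J2: M1 done=7, M2 done=22
  J3: M1 done=15, M2 done=36
  J1: M1 done=24, M2 done=49
= Sequence: J2 → J3 → J1, Makespan: 49


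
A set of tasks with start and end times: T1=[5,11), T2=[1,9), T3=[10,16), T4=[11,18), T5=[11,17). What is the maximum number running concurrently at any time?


Check each time point for overlaps:
  t=11: 3 tasks active (T3, T4, T5)
Max concurrent = 3


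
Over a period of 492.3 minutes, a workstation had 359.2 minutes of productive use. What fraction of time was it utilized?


Utilization = busy / total × 100
= 359.2 / 492.3 × 100
= 73.0%


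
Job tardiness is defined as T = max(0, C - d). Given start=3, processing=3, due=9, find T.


Completion = start + processing = 3 + 3 = 6
Tardiness = max(0, C - d) = max(0, 6 - 9)
= max(0, -3)
= 0


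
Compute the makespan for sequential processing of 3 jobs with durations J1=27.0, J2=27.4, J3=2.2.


Sequential makespan: sum all processing times
= 27.0 + 27.4 + 2.2
= 56.6 time units


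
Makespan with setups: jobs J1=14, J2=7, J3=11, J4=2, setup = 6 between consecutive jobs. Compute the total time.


Makespan = Σ processing + (n-1) × setup
= (14 + 7 + 11 + 2) + (4-1)×6
= 34 + 18
= 52 time units


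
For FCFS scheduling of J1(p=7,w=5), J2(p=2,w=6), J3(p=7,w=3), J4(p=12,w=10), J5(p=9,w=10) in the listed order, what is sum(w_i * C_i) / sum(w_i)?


Completion times:
  J1: C=7, w×C=5×7=35
  J2: C=9, w×C=6×9=54
  J3: C=16, w×C=3×16=48
  J4: C=28, w×C=10×28=280
  J5: C=37, w×C=10×37=370
Sum w×C = 787
Sum w = 34
Weighted avg = 787/34
= 23.15


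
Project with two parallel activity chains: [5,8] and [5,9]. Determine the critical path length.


Path A: 5 + 8 = 13
Path B: 5 + 9 = 14
Critical path = longest = max(13, 14)
= 14 (Path B)


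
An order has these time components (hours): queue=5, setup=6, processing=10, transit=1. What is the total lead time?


Lead time = queue + setup + processing + transit
= 5 + 6 + 10 + 1
= 22 hours


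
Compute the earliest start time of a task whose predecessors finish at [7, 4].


ES = max of all predecessor completion times
Predecessors: [7, 4]
ES = max(7, 4)
= 7


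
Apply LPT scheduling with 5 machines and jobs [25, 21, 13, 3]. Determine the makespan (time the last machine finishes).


Jobs (LPT sorted): [25, 21, 13, 3]
Machines: 5
  J=25 → Machine 1 (load: 0+25=25)
  J=21 → Machine 2 (load: 0+21=21)
  J=13 → Machine 3 (load: 0+13=13)
  J=3 → Machine 4 (load: 0+3=3)
Machine loads: [25, 21, 13, 3, 0]
Makespan = max = 25 time units


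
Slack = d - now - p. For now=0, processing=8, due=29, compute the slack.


Slack = due - current_time - processing
= 29 - 0 - 8
= 21


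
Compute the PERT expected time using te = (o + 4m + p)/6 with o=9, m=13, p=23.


te = (o + 4m + p) / 6
= (9 + 4×13 + 23) / 6
= (9 + 52 + 23) / 6
= 84 / 6
= 14.00


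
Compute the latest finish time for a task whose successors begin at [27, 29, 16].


LF = min of all successor start times
Successors start at: [27, 29, 16]
LF = min(27, 29, 16)
= 16


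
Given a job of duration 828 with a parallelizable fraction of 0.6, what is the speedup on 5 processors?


Amdahl's law: T_p = T × ((1-p) + p/N)
= 828 × ((1-0.6) + 0.6/5)
= 828 × (0.40 + 0.1200)
= 828 × 0.5200
= 430.56
Speedup = 828/430.56
= 1.92×


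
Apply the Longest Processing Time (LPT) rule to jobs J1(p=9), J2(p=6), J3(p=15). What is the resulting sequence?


LPT: sort by longest processing time first
  J3: p=15
  J1: p=9
  J2: p=6
Order: J3 → J1 → J2


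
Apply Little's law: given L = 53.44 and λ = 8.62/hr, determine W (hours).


Little's law: L = λW → W = L / λ
= 53.44 / 8.62
= 6.20 hours


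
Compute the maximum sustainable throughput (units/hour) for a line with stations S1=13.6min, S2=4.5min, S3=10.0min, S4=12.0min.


Bottleneck = longest station time
Station times: [13.6, 4.5, 10.0, 12.0]
Max = 13.6 min
Rate = 60 / 13.6
= 4.41 units/hour (bottleneck: 13.6min)


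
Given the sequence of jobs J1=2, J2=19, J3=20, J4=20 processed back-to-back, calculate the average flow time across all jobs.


Completion times:
  J1: completes at 2
  J2: completes at 21
  J3: completes at 41
  J4: completes at 61
Sum = 125
Average = 125/4
= 31.25


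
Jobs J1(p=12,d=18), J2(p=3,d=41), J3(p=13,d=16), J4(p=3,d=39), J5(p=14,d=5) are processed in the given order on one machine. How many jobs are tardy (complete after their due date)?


Completion vs due date:
  J1: C=12, d=18 → on time
  J2: C=15, d=41 → on time
  J3: C=28, d=16 → TARDY
  J4: C=31, d=39 → on time
  J5: C=45, d=5 → TARDY
Tardy jobs: J3, J5
Count = 2


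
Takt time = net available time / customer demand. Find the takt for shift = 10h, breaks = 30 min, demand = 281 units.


Available = 10×60 - 30 = 570 min
Takt time = 570 / 281
= 2.03 min/unit


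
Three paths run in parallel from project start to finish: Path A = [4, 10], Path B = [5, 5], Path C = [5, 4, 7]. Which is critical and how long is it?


Path A: 4 + 10 = 14
Path B: 5 + 5 = 10
Path C: 5 + 4 + 7 = 16
Critical path = longest = max(14, 10, 16)
= 16 (Path C)


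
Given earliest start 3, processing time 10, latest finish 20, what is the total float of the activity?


EF = ES + duration = 3 + 10 = 13
LS = LF - duration = 20 - 10 = 10
Total Float = LF - EF = 20 - 13
(or LS - ES = 10 - 3)
= 7


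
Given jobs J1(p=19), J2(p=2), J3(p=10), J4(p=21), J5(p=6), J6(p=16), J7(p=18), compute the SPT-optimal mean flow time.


SPT order: J2 → J5 → J3 → J6 → J7 → J1 → J4
Completion times:
  J2: C=2
  J5: C=8
  J3: C=18
  J6: C=34
  J7: C=52
  J1: C=71
  J4: C=92
Sum = 277, n = 7
Mean flow = 277/7
= 39.57


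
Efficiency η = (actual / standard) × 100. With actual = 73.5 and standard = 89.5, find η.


Efficiency = (actual / standard) × 100
= (73.5 / 89.5) × 100
= 82.1%


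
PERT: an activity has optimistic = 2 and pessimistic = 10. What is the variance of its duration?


σ² = ((p - o) / 6)² = (p - o)² / 36
= (10 - 2)² / 36
= 8² / 36
= 64 / 36
= 1.7778


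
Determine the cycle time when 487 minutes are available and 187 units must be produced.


Cycle time = available time / demand
= 487 / 187
= 2.60 min/unit


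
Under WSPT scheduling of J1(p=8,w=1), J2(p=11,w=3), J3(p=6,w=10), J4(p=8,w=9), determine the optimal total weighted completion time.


WSPT order (by p/w): J3 → J4 → J2 → J1
  J3: C=6, w·C=10×6=60
  J4: C=14, w·C=9×14=126
  J2: C=25, w·C=3×25=75
  J1: C=33, w·C=1×33=33
Σ w·C = 294
= 294


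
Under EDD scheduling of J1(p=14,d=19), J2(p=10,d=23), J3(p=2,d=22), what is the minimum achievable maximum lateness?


EDD order: J1 → J3 → J2
Completion and lateness:
  J1: C=14, d=19, L=14-19=-5
  J3: C=16, d=22, L=16-22=-6
  J2: C=26, d=23, L=26-23=3
Lmax = max(-5, -6, 3)
= 3


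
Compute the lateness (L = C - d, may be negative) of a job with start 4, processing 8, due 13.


Completion = 4 + 8 = 12
Lateness = C - d = 12 - 13
= -1


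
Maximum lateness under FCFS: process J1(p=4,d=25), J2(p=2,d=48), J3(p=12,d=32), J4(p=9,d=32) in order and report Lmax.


Lateness per job (L = C - d):
  J1: C=4, d=25, L=-21
  J2: C=6, d=48, L=-42
  J3: C=18, d=32, L=-14
  J4: C=27, d=32, L=-5
Lmax = max(-21, -42, -14, -5)
= -5


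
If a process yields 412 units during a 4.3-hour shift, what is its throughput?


Throughput = units / time
= 412 / 4.3
= 95.8 units/hour


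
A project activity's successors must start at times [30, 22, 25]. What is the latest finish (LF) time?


LF = min of all successor start times
Successors start at: [30, 22, 25]
LF = min(30, 22, 25)
= 22


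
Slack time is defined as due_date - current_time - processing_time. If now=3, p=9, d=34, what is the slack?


Slack = due - current_time - processing
= 34 - 3 - 9
= 22


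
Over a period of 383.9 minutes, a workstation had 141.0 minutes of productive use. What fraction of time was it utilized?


Utilization = busy / total × 100
= 141.0 / 383.9 × 100
= 36.7%


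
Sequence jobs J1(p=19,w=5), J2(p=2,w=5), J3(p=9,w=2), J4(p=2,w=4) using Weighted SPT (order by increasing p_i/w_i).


WSPT (Smith's rule): sort by p/w ascending
  J2: p/w = 2/5 = 0.400
  J4: p/w = 2/4 = 0.500
  J1: p/w = 19/5 = 3.800
  J3: p/w = 9/2 = 4.500
Order: J2 → J4 → J1 → J3


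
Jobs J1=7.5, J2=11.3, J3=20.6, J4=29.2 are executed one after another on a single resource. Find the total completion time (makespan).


Sequential makespan: sum all processing times
= 7.5 + 11.3 + 20.6 + 29.2
= 68.6 time units


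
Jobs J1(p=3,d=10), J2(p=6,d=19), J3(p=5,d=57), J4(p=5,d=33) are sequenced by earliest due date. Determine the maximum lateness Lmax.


EDD order: J1 → J2 → J4 → J3
Completion and lateness:
  J1: C=3, d=10, L=3-10=-7
  J2: C=9, d=19, L=9-19=-10
  J4: C=14, d=33, L=14-33=-19
  J3: C=19, d=57, L=19-57=-38
Lmax = max(-7, -10, -19, -38)
= -7


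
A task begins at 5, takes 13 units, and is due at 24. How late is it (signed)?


Completion = 5 + 13 = 18
Lateness = C - d = 18 - 24
= -6


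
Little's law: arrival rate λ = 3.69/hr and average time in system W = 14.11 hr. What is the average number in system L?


Little's law: L = λ × W
= 3.69 × 14.11
= 52.07


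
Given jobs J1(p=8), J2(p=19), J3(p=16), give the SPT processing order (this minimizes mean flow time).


SPT: sort by shortest processing time
  J1: p=8
  J3: p=16
  J2: p=19
Order: J1 → J3 → J2


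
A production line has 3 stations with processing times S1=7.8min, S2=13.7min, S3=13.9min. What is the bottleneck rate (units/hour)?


Bottleneck = longest station time
Station times: [7.8, 13.7, 13.9]
Max = 13.9 min
Rate = 60 / 13.9
= 4.32 units/hour (bottleneck: 13.9min)


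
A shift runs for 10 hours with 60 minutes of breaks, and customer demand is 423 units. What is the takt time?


Available = 10×60 - 60 = 540 min
Takt time = 540 / 423
= 1.28 min/unit


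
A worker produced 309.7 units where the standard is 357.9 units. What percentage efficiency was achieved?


Efficiency = (actual / standard) × 100
= (309.7 / 357.9) × 100
= 86.5%


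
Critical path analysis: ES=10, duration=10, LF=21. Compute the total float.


EF = ES + duration = 10 + 10 = 20
LS = LF - duration = 21 - 10 = 11
Total Float = LF - EF = 21 - 20
(or LS - ES = 11 - 10)
= 1


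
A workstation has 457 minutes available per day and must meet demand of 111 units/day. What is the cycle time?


Cycle time = available time / demand
= 457 / 111
= 4.12 min/unit


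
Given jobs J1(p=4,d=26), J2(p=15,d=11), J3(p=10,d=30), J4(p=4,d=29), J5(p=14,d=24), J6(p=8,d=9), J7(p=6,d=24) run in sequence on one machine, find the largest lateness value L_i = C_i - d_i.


Lateness per job (L = C - d):
  J1: C=4, d=26, L=-22
  J2: C=19, d=11, L=8
  J3: C=29, d=30, L=-1
  J4: C=33, d=29, L=4
  J5: C=47, d=24, L=23
  J6: C=55, d=9, L=46
  J7: C=61, d=24, L=37
Lmax = max(-22, 8, -1, 4, 23, 46, 37)
= 46


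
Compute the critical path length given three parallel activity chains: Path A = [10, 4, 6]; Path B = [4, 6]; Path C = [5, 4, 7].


Path A: 10 + 4 + 6 = 20
Path B: 4 + 6 = 10
Path C: 5 + 4 + 7 = 16
Critical path = longest = max(20, 10, 16)
= 20 (Path A)


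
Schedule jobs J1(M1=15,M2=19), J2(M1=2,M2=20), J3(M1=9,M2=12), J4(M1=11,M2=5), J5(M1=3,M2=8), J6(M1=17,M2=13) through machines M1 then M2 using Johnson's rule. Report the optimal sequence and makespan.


Johnson's rule:
Group 1 (M1≤M2, sort by M1): ['J2', 'J5', 'J3', 'J1']
Group 2 (M1>M2, sort desc M2): ['J6', 'J4']
Sequence: J2 → J5 → J3 → J1 → J6 → J4
Makespan calculation:
  J2: M1 done=2, M2 done=22
  J5: M1 done=5, M2 done=30
  J3: M1 done=14, M2 done=42
  J1: M1 done=29, M2 done=61
  J6: M1 done=46, M2 done=74
  J4: M1 done=57, M2 done=79
= Sequence: J2 → J5 → J3 → J1 → J6 → J4, Makespan: 79


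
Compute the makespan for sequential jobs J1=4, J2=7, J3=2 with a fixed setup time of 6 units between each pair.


Makespan = Σ processing + (n-1) × setup
= (4 + 7 + 2) + (3-1)×6
= 13 + 12
= 25 time units


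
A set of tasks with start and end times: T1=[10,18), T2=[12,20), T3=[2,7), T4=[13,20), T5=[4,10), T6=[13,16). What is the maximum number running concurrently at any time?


Check each time point for overlaps:
  t=13: 4 tasks active (T1, T2, T4, T6)
Max concurrent = 4


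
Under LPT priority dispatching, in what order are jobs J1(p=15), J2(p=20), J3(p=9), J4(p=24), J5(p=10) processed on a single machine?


LPT: sort by longest processing time first
  J4: p=24
  J2: p=20
  J1: p=15
  J5: p=10
  J3: p=9
Order: J4 → J2 → J1 → J5 → J3


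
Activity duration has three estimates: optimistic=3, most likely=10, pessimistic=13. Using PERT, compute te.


te = (o + 4m + p) / 6
= (3 + 4×10 + 13) / 6
= (3 + 40 + 13) / 6
= 56 / 6
= 9.33


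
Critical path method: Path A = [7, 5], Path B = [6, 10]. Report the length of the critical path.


Path A: 7 + 5 = 12
Path B: 6 + 10 = 16
Critical path = longest = max(12, 16)
= 16 (Path B)


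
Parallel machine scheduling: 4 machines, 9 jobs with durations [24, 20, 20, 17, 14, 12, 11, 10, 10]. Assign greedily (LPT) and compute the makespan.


Jobs (LPT sorted): [24, 20, 20, 17, 14, 12, 11, 10, 10]
Machines: 4
  J=24 → Machine 1 (load: 0+24=24)
  J=20 → Machine 2 (load: 0+20=20)
  J=20 → Machine 3 (load: 0+20=20)
  J=17 → Machine 4 (load: 0+17=17)
  J=14 → Machine 4 (load: 17+14=31)
  J=12 → Machine 2 (load: 20+12=32)
  J=11 → Machine 3 (load: 20+11=31)
  J=10 → Machine 1 (load: 24+10=34)
  J=10 → Machine 3 (load: 31+10=41)
Machine loads: [34, 32, 41, 31]
Makespan = max = 41 time units


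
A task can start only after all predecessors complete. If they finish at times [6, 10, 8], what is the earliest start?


ES = max of all predecessor completion times
Predecessors: [6, 10, 8]
ES = max(6, 10, 8)
= 10


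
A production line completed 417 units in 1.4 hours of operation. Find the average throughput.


Throughput = units / time
= 417 / 1.4
= 297.9 units/hour


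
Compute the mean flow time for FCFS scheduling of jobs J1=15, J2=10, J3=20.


Completion times:
  J1: completes at 15
  J2: completes at 25
  J3: completes at 45
Sum = 85
Average = 85/3
= 28.33


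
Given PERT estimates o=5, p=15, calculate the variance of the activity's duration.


σ² = ((p - o) / 6)² = (p - o)² / 36
= (15 - 5)² / 36
= 10² / 36
= 100 / 36
= 2.7778


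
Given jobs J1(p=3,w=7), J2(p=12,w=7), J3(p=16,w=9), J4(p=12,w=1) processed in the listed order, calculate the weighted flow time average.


Completion times:
  J1: C=3, w×C=7×3=21
  J2: C=15, w×C=7×15=105
  J3: C=31, w×C=9×31=279
  J4: C=43, w×C=1×43=43
Sum w×C = 448
Sum w = 24
Weighted avg = 448/24
= 18.67


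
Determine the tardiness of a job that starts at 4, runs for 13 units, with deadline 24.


Completion = start + processing = 4 + 13 = 17
Tardiness = max(0, C - d) = max(0, 17 - 24)
= max(0, -7)
= 0


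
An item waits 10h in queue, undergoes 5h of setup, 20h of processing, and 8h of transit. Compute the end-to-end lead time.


Lead time = queue + setup + processing + transit
= 10 + 5 + 20 + 8
= 43 hours


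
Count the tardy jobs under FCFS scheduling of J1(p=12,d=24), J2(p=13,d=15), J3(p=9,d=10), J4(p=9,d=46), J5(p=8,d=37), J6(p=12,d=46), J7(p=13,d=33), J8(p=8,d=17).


Completion vs due date:
  J1: C=12, d=24 → on time
  J2: C=25, d=15 → TARDY
  J3: C=34, d=10 → TARDY
  J4: C=43, d=46 → on time
  J5: C=51, d=37 → TARDY
  J6: C=63, d=46 → TARDY
  J7: C=76, d=33 → TARDY
  J8: C=84, d=17 → TARDY
Tardy jobs: J2, J3, J5, J6, J7, J8
Count = 6


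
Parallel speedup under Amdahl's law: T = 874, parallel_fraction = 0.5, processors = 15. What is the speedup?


Amdahl's law: T_p = T × ((1-p) + p/N)
= 874 × ((1-0.5) + 0.5/15)
= 874 × (0.50 + 0.0333)
= 874 × 0.5333
= 466.13
Speedup = 874/466.13
= 1.88×


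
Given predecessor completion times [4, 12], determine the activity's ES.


ES = max of all predecessor completion times
Predecessors: [4, 12]
ES = max(4, 12)
= 12


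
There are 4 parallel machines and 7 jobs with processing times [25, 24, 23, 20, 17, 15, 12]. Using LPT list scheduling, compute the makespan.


Jobs (LPT sorted): [25, 24, 23, 20, 17, 15, 12]
Machines: 4
  J=25 → Machine 1 (load: 0+25=25)
  J=24 → Machine 2 (load: 0+24=24)
  J=23 → Machine 3 (load: 0+23=23)
  J=20 → Machine 4 (load: 0+20=20)
  J=17 → Machine 4 (load: 20+17=37)
  J=15 → Machine 3 (load: 23+15=38)
  J=12 → Machine 2 (load: 24+12=36)
Machine loads: [25, 36, 38, 37]
Makespan = max = 38 time units


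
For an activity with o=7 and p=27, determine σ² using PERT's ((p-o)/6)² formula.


σ² = ((p - o) / 6)² = (p - o)² / 36
= (27 - 7)² / 36
= 20² / 36
= 400 / 36
= 11.1111


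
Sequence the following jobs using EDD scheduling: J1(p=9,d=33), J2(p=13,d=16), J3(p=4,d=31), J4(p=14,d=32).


EDD: sort by earliest due date
  J2: d=16, p=13
  J3: d=31, p=4
  J4: d=32, p=14
  J1: d=33, p=9
Order: J2 → J3 → J4 → J1


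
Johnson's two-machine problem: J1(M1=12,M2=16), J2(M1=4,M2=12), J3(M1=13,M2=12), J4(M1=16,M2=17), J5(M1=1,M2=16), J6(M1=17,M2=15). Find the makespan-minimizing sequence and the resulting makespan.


Johnson's rule:
Group 1 (M1≤M2, sort by M1): ['J5', 'J2', 'J1', 'J4']
Group 2 (M1>M2, sort desc M2): ['J6', 'J3']
Sequence: J5 → J2 → J1 → J4 → J6 → J3
Makespan calculation:
  J5: M1 done=1, M2 done=17
  J2: M1 done=5, M2 done=29
  J1: M1 done=17, M2 done=45
  J4: M1 done=33, M2 done=62
  J6: M1 done=50, M2 done=77
  J3: M1 done=63, M2 done=89
= Sequence: J5 → J2 → J1 → J4 → J6 → J3, Makespan: 89


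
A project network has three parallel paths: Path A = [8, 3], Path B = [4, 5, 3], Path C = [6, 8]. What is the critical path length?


Path A: 8 + 3 = 11
Path B: 4 + 5 + 3 = 12
Path C: 6 + 8 = 14
Critical path = longest = max(11, 12, 14)
= 14 (Path C)


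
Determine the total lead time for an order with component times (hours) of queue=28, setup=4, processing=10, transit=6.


Lead time = queue + setup + processing + transit
= 28 + 4 + 10 + 6
= 48 hours


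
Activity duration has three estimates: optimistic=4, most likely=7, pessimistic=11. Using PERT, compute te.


te = (o + 4m + p) / 6
= (4 + 4×7 + 11) / 6
= (4 + 28 + 11) / 6
= 43 / 6
= 7.17


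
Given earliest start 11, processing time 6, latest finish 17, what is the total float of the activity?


EF = ES + duration = 11 + 6 = 17
LS = LF - duration = 17 - 6 = 11
Total Float = LF - EF = 17 - 17
(or LS - ES = 11 - 11)
= 0


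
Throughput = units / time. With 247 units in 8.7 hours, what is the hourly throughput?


Throughput = units / time
= 247 / 8.7
= 28.4 units/hour


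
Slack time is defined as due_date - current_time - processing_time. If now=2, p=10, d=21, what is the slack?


Slack = due - current_time - processing
= 21 - 2 - 10
= 9


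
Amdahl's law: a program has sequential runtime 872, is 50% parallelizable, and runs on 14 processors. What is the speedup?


Amdahl's law: T_p = T × ((1-p) + p/N)
= 872 × ((1-0.5) + 0.5/14)
= 872 × (0.50 + 0.0357)
= 872 × 0.5357
= 467.14
Speedup = 872/467.14
= 1.87×


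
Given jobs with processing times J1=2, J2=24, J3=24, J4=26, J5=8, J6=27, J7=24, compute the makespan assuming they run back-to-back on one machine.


Sequential makespan: sum all processing times
= 2 + 24 + 24 + 26 + 8 + 27 + 24
= 135 time units


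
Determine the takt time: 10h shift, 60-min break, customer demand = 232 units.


Available = 10×60 - 60 = 540 min
Takt time = 540 / 232
= 2.33 min/unit


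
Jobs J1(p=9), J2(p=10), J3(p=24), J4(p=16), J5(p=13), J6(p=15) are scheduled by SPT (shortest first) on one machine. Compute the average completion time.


SPT order: J1 → J2 → J5 → J6 → J4 → J3
Completion times:
  J1: C=9
  J2: C=19
  J5: C=32
  J6: C=47
  J4: C=63
  J3: C=87
Sum = 257, n = 6
Mean flow = 257/6
= 42.83


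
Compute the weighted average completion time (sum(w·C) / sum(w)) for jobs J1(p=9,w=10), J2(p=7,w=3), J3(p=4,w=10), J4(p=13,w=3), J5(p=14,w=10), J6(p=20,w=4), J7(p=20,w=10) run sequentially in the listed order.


Completion times:
  J1: C=9, w×C=10×9=90
  J2: C=16, w×C=3×16=48
  J3: C=20, w×C=10×20=200
  J4: C=33, w×C=3×33=99
  J5: C=47, w×C=10×47=470
  J6: C=67, w×C=4×67=268
  J7: C=87, w×C=10×87=870
Sum w×C = 2045
Sum w = 50
Weighted avg = 2045/50
= 40.90


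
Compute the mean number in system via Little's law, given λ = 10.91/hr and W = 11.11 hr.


Little's law: L = λ × W
= 10.91 × 11.11
= 121.21


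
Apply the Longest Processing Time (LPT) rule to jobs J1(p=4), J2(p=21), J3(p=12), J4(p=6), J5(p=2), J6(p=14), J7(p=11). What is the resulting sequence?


LPT: sort by longest processing time first
  J2: p=21
  J6: p=14
  J3: p=12
  J7: p=11
  J4: p=6
  J1: p=4
  J5: p=2
Order: J2 → J6 → J3 → J7 → J4 → J1 → J5


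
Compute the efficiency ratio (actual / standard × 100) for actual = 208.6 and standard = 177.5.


Efficiency = (actual / standard) × 100
= (208.6 / 177.5) × 100
= 117.5%


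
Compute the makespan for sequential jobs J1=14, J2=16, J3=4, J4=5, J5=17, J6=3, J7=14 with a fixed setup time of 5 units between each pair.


Makespan = Σ processing + (n-1) × setup
= (14 + 16 + 4 + 5 + 17 + 3 + 14) + (7-1)×5
= 73 + 30
= 103 time units


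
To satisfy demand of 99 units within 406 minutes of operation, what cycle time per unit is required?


Cycle time = available time / demand
= 406 / 99
= 4.10 min/unit


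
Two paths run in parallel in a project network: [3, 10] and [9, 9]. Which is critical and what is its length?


Path A: 3 + 10 = 13
Path B: 9 + 9 = 18
Critical path = longest = max(13, 18)
= 18 (Path B)


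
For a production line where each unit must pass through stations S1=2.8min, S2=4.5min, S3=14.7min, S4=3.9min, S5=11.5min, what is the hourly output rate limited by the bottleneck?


Bottleneck = longest station time
Station times: [2.8, 4.5, 14.7, 3.9, 11.5]
Max = 14.7 min
Rate = 60 / 14.7
= 4.08 units/hour (bottleneck: 14.7min)


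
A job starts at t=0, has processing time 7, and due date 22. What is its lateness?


Completion = 0 + 7 = 7
Lateness = C - d = 7 - 22
= -15


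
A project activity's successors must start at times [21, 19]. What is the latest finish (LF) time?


LF = min of all successor start times
Successors start at: [21, 19]
LF = min(21, 19)
= 19


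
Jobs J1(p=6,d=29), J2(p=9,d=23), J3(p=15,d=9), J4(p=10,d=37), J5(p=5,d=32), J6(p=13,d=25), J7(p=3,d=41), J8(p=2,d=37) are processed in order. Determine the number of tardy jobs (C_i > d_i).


Completion vs due date:
  J1: C=6, d=29 → on time
  J2: C=15, d=23 → on time
  J3: C=30, d=9 → TARDY
  J4: C=40, d=37 → TARDY
  J5: C=45, d=32 → TARDY
  J6: C=58, d=25 → TARDY
  J7: C=61, d=41 → TARDY
  J8: C=63, d=37 → TARDY
Tardy jobs: J3, J4, J5, J6, J7, J8
Count = 6


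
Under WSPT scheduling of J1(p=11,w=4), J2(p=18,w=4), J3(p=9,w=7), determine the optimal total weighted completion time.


WSPT order (by p/w): J3 → J1 → J2
  J3: C=9, w·C=7×9=63
  J1: C=20, w·C=4×20=80
  J2: C=38, w·C=4×38=152
Σ w·C = 295
= 295


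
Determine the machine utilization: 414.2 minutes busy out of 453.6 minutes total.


Utilization = busy / total × 100
= 414.2 / 453.6 × 100
= 91.3%


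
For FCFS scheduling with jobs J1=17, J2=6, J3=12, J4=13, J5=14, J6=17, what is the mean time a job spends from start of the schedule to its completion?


Completion times:
  J1: completes at 17
  J2: completes at 23
  J3: completes at 35
  J4: completes at 48
  J5: completes at 62
  J6: completes at 79
Sum = 264
Average = 264/6
= 44.00


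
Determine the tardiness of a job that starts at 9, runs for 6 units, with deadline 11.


Completion = start + processing = 9 + 6 = 15
Tardiness = max(0, C - d) = max(0, 15 - 11)
= max(0, 4)
= 4


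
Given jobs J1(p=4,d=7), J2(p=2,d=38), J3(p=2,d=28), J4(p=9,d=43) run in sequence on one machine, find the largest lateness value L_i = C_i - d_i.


Lateness per job (L = C - d):
  J1: C=4, d=7, L=-3
  J2: C=6, d=38, L=-32
  J3: C=8, d=28, L=-20
  J4: C=17, d=43, L=-26
Lmax = max(-3, -32, -20, -26)
= -3


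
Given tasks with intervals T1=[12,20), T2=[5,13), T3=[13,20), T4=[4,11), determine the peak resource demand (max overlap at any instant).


Check each time point for overlaps:
  t=5: 2 tasks active (T2, T4)
Max concurrent = 2


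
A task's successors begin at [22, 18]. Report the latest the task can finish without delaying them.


LF = min of all successor start times
Successors start at: [22, 18]
LF = min(22, 18)
= 18


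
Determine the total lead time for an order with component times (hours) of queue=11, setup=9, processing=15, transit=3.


Lead time = queue + setup + processing + transit
= 11 + 9 + 15 + 3
= 38 hours


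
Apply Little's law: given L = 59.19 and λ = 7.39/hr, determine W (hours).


Little's law: L = λW → W = L / λ
= 59.19 / 7.39
= 8.01 hours


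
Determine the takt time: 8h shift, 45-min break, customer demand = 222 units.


Available = 8×60 - 45 = 435 min
Takt time = 435 / 222
= 1.96 min/unit


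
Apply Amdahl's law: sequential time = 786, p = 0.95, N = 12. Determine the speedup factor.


Amdahl's law: T_p = T × ((1-p) + p/N)
= 786 × ((1-0.95) + 0.95/12)
= 786 × (0.05 + 0.0792)
= 786 × 0.1292
= 101.53
Speedup = 786/101.53
= 7.74×


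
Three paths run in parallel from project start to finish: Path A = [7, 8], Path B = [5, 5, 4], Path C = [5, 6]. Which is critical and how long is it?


Path A: 7 + 8 = 15
Path B: 5 + 5 + 4 = 14
Path C: 5 + 6 = 11
Critical path = longest = max(15, 14, 11)
= 15 (Path A)


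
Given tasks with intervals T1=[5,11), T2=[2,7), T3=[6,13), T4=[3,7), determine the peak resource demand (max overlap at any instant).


Check each time point for overlaps:
  t=6: 4 tasks active (T1, T2, T3, T4)
Max concurrent = 4


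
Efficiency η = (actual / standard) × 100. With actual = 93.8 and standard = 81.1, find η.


Efficiency = (actual / standard) × 100
= (93.8 / 81.1) × 100
= 115.7%


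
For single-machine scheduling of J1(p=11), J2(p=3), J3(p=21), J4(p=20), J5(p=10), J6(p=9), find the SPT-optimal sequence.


SPT: sort by shortest processing time
  J2: p=3
  J6: p=9
  J5: p=10
  J1: p=11
  J4: p=20
  J3: p=21
Order: J2 → J6 → J5 → J1 → J4 → J3


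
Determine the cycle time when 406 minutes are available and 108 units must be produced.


Cycle time = available time / demand
= 406 / 108
= 3.76 min/unit


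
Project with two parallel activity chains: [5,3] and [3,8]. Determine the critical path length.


Path A: 5 + 3 = 8
Path B: 3 + 8 = 11
Critical path = longest = max(8, 11)
= 11 (Path B)


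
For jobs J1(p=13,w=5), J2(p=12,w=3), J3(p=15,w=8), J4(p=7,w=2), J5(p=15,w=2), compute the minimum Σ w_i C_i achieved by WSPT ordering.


WSPT order (by p/w): J3 → J1 → J4 → J2 → J5
  J3: C=15, w·C=8×15=120
  J1: C=28, w·C=5×28=140
  J4: C=35, w·C=2×35=70
  J2: C=47, w·C=3×47=141
  J5: C=62, w·C=2×62=124
Σ w·C = 595
= 595


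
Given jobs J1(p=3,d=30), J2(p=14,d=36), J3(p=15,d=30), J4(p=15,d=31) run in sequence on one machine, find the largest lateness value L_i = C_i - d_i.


Lateness per job (L = C - d):
  J1: C=3, d=30, L=-27
  J2: C=17, d=36, L=-19
  J3: C=32, d=30, L=2
  J4: C=47, d=31, L=16
Lmax = max(-27, -19, 2, 16)
= 16


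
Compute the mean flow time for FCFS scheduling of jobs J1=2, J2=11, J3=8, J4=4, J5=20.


Completion times:
  J1: completes at 2
  J2: completes at 13
  J3: completes at 21
  J4: completes at 25
  J5: completes at 45
Sum = 106
Average = 106/5
= 21.20


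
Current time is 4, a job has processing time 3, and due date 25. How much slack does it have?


Slack = due - current_time - processing
= 25 - 4 - 3
= 18


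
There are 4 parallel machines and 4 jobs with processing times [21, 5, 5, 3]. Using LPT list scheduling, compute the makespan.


Jobs (LPT sorted): [21, 5, 5, 3]
Machines: 4
  J=21 → Machine 1 (load: 0+21=21)
  J=5 → Machine 2 (load: 0+5=5)
  J=5 → Machine 3 (load: 0+5=5)
  J=3 → Machine 4 (load: 0+3=3)
Machine loads: [21, 5, 5, 3]
Makespan = max = 21 time units


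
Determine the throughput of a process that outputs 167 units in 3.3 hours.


Throughput = units / time
= 167 / 3.3
= 50.6 units/hour


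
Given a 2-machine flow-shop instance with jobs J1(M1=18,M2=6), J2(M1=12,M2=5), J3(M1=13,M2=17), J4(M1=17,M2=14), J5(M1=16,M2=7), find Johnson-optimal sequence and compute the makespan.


Johnson's rule:
Group 1 (M1≤M2, sort by M1): ['J3']
Group 2 (M1>M2, sort desc M2): ['J4', 'J5', 'J1', 'J2']
Sequence: J3 → J4 → J5 → J1 → J2
Makespan calculation:
  J3: M1 done=13, M2 done=30
  J4: M1 done=30, M2 done=44
  J5: M1 done=46, M2 done=53
  J1: M1 done=64, M2 done=70
  J2: M1 done=76, M2 done=81
= Sequence: J3 → J4 → J5 → J1 → J2, Makespan: 81


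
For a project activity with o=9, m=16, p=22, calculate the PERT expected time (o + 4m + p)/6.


te = (o + 4m + p) / 6
= (9 + 4×16 + 22) / 6
= (9 + 64 + 22) / 6
= 95 / 6
= 15.83


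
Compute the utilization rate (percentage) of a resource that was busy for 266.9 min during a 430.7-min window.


Utilization = busy / total × 100
= 266.9 / 430.7 × 100
= 62.0%


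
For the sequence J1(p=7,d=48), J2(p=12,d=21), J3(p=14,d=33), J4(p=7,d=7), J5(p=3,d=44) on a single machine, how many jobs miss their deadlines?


Completion vs due date:
  J1: C=7, d=48 → on time
  J2: C=19, d=21 → on time
  J3: C=33, d=33 → on time
  J4: C=40, d=7 → TARDY
  J5: C=43, d=44 → on time
Tardy jobs: J4
Count = 1


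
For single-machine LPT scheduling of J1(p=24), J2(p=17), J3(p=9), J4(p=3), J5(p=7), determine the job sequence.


LPT: sort by longest processing time first
  J1: p=24
  J2: p=17
  J3: p=9
  J5: p=7
  J4: p=3
Order: J1 → J2 → J3 → J5 → J4


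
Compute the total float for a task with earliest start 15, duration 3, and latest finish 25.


EF = ES + duration = 15 + 3 = 18
LS = LF - duration = 25 - 3 = 22
Total Float = LF - EF = 25 - 18
(or LS - ES = 22 - 15)
= 7


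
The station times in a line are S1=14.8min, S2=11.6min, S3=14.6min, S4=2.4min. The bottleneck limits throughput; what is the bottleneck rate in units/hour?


Bottleneck = longest station time
Station times: [14.8, 11.6, 14.6, 2.4]
Max = 14.8 min
Rate = 60 / 14.8
= 4.05 units/hour (bottleneck: 14.8min)


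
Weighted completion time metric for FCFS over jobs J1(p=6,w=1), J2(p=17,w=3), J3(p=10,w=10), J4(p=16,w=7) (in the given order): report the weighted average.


Completion times:
  J1: C=6, w×C=1×6=6
  J2: C=23, w×C=3×23=69
  J3: C=33, w×C=10×33=330
  J4: C=49, w×C=7×49=343
Sum w×C = 748
Sum w = 21
Weighted avg = 748/21
= 35.62


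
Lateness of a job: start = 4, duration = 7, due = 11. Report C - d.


Completion = 4 + 7 = 11
Lateness = C - d = 11 - 11
= 0


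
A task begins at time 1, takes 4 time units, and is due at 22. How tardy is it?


Completion = start + processing = 1 + 4 = 5
Tardiness = max(0, C - d) = max(0, 5 - 22)
= max(0, -17)
= 0


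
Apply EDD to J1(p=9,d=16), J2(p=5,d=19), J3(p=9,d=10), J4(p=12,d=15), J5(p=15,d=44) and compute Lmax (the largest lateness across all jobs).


EDD order: J3 → J4 → J1 → J2 → J5
Completion and lateness:
  J3: C=9, d=10, L=9-10=-1
  J4: C=21, d=15, L=21-15=6
  J1: C=30, d=16, L=30-16=14
  J2: C=35, d=19, L=35-19=16
  J5: C=50, d=44, L=50-44=6
Lmax = max(-1, 6, 14, 16, 6)
= 16


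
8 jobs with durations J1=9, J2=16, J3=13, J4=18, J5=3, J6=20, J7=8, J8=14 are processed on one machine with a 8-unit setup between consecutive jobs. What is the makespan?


Makespan = Σ processing + (n-1) × setup
= (9 + 16 + 13 + 18 + 3 + 20 + 8 + 14) + (8-1)×8
= 101 + 56
= 157 time units


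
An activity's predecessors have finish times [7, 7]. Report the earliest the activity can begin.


ES = max of all predecessor completion times
Predecessors: [7, 7]
ES = max(7, 7)
= 7


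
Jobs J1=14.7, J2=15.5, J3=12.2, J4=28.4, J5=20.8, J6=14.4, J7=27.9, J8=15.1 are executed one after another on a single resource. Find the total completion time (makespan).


Sequential makespan: sum all processing times
= 14.7 + 15.5 + 12.2 + 28.4 + 20.8 + 14.4 + 27.9 + 15.1
= 149.0 time units


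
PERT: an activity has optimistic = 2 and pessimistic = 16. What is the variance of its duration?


σ² = ((p - o) / 6)² = (p - o)² / 36
= (16 - 2)² / 36
= 14² / 36
= 196 / 36
= 5.4444
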